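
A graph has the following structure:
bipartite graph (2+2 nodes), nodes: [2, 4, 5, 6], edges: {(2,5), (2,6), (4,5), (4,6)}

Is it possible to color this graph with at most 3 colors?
A valid 3-coloring: color 1: [5, 6]; color 2: [2, 4].
(χ(G) = 2 ≤ 3.)

Yes, G is 3-colorable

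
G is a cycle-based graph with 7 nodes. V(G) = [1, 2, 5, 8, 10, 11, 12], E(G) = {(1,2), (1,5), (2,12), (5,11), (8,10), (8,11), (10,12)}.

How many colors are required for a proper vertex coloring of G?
χ(G) = 3

Clique number ω(G) = 2 (lower bound: χ ≥ ω).
Odd cycle [12, 2, 1, 5, 11, 8, 10] needs 3 colors (χ ≥ 3).
The coloring below uses 3 colors, so χ(G) = 3.
A valid 3-coloring: color 1: [1, 8, 12]; color 2: [2, 5, 10]; color 3: [11].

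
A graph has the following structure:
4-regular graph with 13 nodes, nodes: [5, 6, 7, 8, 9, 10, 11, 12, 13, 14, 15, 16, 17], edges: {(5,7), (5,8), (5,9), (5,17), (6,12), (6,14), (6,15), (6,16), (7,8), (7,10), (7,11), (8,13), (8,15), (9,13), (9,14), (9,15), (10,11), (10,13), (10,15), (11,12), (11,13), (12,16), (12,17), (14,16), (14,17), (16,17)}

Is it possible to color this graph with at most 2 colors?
The clique on vertices [5, 7, 8] has size 3 > 2, so it alone needs 3 colors.

No, G is not 2-colorable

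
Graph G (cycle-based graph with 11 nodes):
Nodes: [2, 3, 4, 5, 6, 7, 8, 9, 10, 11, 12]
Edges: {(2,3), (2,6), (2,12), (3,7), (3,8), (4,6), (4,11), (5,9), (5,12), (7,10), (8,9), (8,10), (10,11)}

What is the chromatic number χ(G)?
Clique number ω(G) = 2 (lower bound: χ ≥ ω).
Odd cycle [11, 4, 6, 2, 3, 8, 10] needs 3 colors (χ ≥ 3).
The coloring below uses 3 colors, so χ(G) = 3.
A valid 3-coloring: color 1: [2, 4, 5, 7, 8]; color 2: [3, 6, 9, 10, 12]; color 3: [11].

χ(G) = 3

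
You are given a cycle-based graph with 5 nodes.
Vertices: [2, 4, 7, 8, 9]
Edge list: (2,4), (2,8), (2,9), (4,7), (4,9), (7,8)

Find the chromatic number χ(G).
Clique number ω(G) = 3 (lower bound: χ ≥ ω).
The clique on [2, 4, 9] has size 3, forcing χ ≥ 3, and the coloring below uses 3 colors, so χ(G) = 3.
A valid 3-coloring: color 1: [4, 8]; color 2: [2, 7]; color 3: [9].

χ(G) = 3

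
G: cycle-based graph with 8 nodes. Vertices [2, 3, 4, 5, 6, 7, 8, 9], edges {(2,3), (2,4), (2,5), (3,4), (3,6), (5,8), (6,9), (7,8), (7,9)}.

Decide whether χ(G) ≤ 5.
A valid 5-coloring: color 1: [3, 8, 9]; color 2: [2, 6, 7]; color 3: [4, 5].
(χ(G) = 3 ≤ 5.)

Yes, G is 5-colorable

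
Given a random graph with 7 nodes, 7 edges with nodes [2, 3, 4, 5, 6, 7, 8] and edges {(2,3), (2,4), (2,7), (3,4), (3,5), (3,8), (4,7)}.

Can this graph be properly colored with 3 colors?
Yes, G is 3-colorable

A valid 3-coloring: color 1: [3, 6, 7]; color 2: [2, 5, 8]; color 3: [4].
(χ(G) = 3 ≤ 3.)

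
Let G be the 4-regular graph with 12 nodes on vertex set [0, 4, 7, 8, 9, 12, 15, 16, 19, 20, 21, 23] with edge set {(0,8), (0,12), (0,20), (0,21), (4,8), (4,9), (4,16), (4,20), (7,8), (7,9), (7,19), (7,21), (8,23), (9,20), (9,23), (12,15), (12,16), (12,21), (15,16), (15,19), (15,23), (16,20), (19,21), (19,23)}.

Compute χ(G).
Clique number ω(G) = 3 (lower bound: χ ≥ ω).
The clique on [0, 12, 21] has size 3, forcing χ ≥ 3, and the coloring below uses 3 colors, so χ(G) = 3.
A valid 3-coloring: color 1: [4, 7, 12, 23]; color 2: [8, 15, 20, 21]; color 3: [0, 9, 16, 19].

χ(G) = 3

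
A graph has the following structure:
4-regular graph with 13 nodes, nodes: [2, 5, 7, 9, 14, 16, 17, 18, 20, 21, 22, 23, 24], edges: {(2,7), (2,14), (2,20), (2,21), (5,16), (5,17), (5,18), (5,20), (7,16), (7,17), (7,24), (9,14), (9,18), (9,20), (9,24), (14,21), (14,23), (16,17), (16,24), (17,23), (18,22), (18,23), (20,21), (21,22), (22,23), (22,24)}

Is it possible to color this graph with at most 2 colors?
The clique on vertices [2, 20, 21] has size 3 > 2, so it alone needs 3 colors.

No, G is not 2-colorable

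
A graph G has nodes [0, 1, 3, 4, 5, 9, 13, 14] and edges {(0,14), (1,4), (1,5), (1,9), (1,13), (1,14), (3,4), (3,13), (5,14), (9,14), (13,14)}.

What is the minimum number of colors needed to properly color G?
χ(G) = 3

Clique number ω(G) = 3 (lower bound: χ ≥ ω).
The clique on [1, 9, 14] has size 3, forcing χ ≥ 3, and the coloring below uses 3 colors, so χ(G) = 3.
A valid 3-coloring: color 1: [3, 14]; color 2: [0, 1]; color 3: [4, 5, 9, 13].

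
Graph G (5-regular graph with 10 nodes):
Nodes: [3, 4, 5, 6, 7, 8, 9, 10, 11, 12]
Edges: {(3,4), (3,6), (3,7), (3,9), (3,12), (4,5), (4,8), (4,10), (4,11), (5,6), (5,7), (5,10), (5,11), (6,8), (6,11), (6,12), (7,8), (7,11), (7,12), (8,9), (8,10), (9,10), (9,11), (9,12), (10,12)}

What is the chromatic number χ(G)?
χ(G) = 3

Clique number ω(G) = 3 (lower bound: χ ≥ ω).
The clique on [3, 9, 12] has size 3, forcing χ ≥ 3, and the coloring below uses 3 colors, so χ(G) = 3.
A valid 3-coloring: color 1: [4, 6, 7, 9]; color 2: [3, 10, 11]; color 3: [5, 8, 12].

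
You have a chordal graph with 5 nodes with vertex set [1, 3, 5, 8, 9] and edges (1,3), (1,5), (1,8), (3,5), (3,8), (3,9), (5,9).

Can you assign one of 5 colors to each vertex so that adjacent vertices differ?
Yes, G is 5-colorable

A valid 5-coloring: color 1: [3]; color 2: [1, 9]; color 3: [5, 8].
(χ(G) = 3 ≤ 5.)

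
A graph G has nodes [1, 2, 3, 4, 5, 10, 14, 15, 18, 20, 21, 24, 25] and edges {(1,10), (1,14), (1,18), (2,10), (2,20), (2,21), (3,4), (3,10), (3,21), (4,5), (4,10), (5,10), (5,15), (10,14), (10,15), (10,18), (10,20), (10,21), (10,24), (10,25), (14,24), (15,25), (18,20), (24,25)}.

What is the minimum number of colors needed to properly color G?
Clique number ω(G) = 3 (lower bound: χ ≥ ω).
The clique on [1, 10, 18] has size 3, forcing χ ≥ 3, and the coloring below uses 3 colors, so χ(G) = 3.
A valid 3-coloring: color 1: [10]; color 2: [1, 4, 15, 20, 21, 24]; color 3: [2, 3, 5, 14, 18, 25].

χ(G) = 3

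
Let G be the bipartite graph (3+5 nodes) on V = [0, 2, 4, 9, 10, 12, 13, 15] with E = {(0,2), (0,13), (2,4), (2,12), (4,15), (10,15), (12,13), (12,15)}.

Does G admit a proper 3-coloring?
Yes, G is 3-colorable

A valid 3-coloring: color 1: [2, 9, 13, 15]; color 2: [0, 4, 10, 12].
(χ(G) = 2 ≤ 3.)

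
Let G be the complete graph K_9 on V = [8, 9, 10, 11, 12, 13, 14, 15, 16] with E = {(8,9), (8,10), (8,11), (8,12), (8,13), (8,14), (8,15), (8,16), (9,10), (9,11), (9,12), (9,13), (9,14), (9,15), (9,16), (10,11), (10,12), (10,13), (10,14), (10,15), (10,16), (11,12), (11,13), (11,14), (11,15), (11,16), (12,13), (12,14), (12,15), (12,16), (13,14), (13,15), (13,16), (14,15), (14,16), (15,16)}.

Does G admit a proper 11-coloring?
A valid 11-coloring: color 1: [8]; color 2: [12]; color 3: [11]; color 4: [16]; color 5: [13]; color 6: [10]; color 7: [15]; color 8: [14]; color 9: [9].
(χ(G) = 9 ≤ 11.)

Yes, G is 11-colorable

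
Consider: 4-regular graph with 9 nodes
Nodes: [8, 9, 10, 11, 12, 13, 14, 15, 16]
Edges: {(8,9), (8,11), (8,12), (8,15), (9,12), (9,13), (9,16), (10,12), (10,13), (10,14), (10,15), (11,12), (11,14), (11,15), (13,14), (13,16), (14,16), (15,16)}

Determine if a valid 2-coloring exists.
No, G is not 2-colorable

The clique on vertices [8, 9, 12] has size 3 > 2, so it alone needs 3 colors.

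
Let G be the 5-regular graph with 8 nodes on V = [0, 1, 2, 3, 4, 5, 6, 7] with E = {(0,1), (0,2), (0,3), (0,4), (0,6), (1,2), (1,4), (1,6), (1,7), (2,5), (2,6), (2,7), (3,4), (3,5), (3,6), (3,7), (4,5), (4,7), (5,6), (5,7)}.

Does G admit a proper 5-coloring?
A valid 5-coloring: color 1: [6, 7]; color 2: [0, 5]; color 3: [2, 4]; color 4: [1, 3].
(χ(G) = 4 ≤ 5.)

Yes, G is 5-colorable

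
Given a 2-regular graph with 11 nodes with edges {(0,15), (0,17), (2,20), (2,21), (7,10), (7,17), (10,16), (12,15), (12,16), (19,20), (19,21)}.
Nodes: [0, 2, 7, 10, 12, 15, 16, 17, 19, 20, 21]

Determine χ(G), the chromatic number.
χ(G) = 3

Clique number ω(G) = 2 (lower bound: χ ≥ ω).
Odd cycle [16, 10, 7, 17, 0, 15, 12] needs 3 colors (χ ≥ 3).
The coloring below uses 3 colors, so χ(G) = 3.
A valid 3-coloring: color 1: [10, 15, 17, 20, 21]; color 2: [0, 2, 7, 12, 19]; color 3: [16].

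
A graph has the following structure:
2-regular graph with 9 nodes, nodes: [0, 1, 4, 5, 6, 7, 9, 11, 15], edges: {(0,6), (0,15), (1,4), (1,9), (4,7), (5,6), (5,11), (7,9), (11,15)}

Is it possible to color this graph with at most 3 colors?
A valid 3-coloring: color 1: [1, 5, 7, 15]; color 2: [4, 6, 9, 11]; color 3: [0].
(χ(G) = 3 ≤ 3.)

Yes, G is 3-colorable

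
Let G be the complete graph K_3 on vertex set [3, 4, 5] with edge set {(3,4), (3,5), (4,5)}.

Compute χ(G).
Clique number ω(G) = 3 (lower bound: χ ≥ ω).
The clique on [3, 4, 5] has size 3, forcing χ ≥ 3, and the coloring below uses 3 colors, so χ(G) = 3.
A valid 3-coloring: color 1: [5]; color 2: [3]; color 3: [4].

χ(G) = 3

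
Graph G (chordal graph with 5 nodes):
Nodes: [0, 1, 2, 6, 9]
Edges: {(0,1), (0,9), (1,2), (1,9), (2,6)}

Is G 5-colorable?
A valid 5-coloring: color 1: [1, 6]; color 2: [0, 2]; color 3: [9].
(χ(G) = 3 ≤ 5.)

Yes, G is 5-colorable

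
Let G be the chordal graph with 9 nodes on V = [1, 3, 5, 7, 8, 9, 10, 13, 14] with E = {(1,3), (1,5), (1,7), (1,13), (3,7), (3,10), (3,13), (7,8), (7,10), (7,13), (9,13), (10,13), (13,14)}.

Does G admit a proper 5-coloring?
A valid 5-coloring: color 1: [5, 8, 13]; color 2: [7, 9, 14]; color 3: [1, 10]; color 4: [3].
(χ(G) = 4 ≤ 5.)

Yes, G is 5-colorable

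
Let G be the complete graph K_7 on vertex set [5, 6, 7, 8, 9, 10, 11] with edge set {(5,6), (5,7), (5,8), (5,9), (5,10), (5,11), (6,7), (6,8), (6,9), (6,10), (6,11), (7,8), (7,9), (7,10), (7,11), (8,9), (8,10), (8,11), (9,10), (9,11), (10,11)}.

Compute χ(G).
χ(G) = 7

Clique number ω(G) = 7 (lower bound: χ ≥ ω).
The clique on [5, 6, 7, 8, 9, 10, 11] has size 7, forcing χ ≥ 7, and the coloring below uses 7 colors, so χ(G) = 7.
A valid 7-coloring: color 1: [5]; color 2: [10]; color 3: [8]; color 4: [9]; color 5: [7]; color 6: [11]; color 7: [6].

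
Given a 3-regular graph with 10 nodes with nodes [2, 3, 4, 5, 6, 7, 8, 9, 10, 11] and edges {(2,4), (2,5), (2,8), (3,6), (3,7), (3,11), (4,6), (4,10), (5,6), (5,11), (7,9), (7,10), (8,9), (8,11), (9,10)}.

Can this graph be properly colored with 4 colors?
A valid 4-coloring: color 1: [4, 5, 7, 8]; color 2: [2, 3, 10]; color 3: [6, 9, 11].
(χ(G) = 3 ≤ 4.)

Yes, G is 4-colorable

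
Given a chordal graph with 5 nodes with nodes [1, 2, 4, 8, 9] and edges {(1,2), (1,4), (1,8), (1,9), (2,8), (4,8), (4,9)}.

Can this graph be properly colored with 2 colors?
The clique on vertices [1, 2, 8] has size 3 > 2, so it alone needs 3 colors.

No, G is not 2-colorable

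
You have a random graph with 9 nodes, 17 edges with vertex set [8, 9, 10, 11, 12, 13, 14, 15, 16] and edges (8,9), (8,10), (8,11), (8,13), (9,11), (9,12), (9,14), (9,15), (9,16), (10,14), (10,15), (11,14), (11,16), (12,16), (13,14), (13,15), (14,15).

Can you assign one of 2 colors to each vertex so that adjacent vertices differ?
The clique on vertices [9, 11, 16] has size 3 > 2, so it alone needs 3 colors.

No, G is not 2-colorable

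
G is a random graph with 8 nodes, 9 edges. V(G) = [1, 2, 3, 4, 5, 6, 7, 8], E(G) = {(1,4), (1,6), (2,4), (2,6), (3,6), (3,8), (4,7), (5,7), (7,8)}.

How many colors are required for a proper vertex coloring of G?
Clique number ω(G) = 2 (lower bound: χ ≥ ω).
The graph is bipartite (no odd cycle), so 2 colors suffice: χ(G) = 2.
A valid 2-coloring: color 1: [4, 5, 6, 8]; color 2: [1, 2, 3, 7].

χ(G) = 2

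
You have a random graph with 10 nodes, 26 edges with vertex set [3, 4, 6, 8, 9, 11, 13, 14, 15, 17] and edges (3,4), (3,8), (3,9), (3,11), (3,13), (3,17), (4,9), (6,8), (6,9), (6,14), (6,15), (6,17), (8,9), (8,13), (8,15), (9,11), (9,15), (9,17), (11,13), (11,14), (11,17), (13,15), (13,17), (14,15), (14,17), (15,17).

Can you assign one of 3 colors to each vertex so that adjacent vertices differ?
No, G is not 3-colorable

The clique on vertices [3, 9, 11, 17] has size 4 > 3, so it alone needs 4 colors.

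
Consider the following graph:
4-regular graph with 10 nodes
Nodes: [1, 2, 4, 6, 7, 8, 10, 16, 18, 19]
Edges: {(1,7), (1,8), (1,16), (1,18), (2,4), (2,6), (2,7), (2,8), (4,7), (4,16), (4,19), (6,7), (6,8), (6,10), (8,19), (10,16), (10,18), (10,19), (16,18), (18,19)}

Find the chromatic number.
Clique number ω(G) = 3 (lower bound: χ ≥ ω).
Suppose a proper 3-coloring c exists. The clique [1, 16, 18] takes 3 distinct colors; by symmetry let c(1) = 1, c(16) = 2, c(18) = 3.
- Vertex 10: neighbors [16, 18] already have colors [2, 3] ⇒ c(10) = 1.
- Vertex 19: neighbors [10, 18] already have colors [1, 3] ⇒ c(19) = 2.
- Vertex 8: neighbors [1, 19] already have colors [1, 2] ⇒ c(8) = 3.
- Vertex 6: neighbors [10, 8] already have colors [1, 3] ⇒ c(6) = 2.
- Vertex 2: neighbors [6, 8] already have colors [2, 3] ⇒ c(2) = 1.
- Vertex 4: neighbors [2, 16] already have colors [1, 2] ⇒ c(4) = 3.
- Vertex 7: neighbors [1, 6, 4] already have colors [1, 2, 3] — all 3 colors blocked. Contradiction.
The forced assignments end in a contradiction, so G has no proper 3-coloring (χ ≥ 4).
The coloring below uses 4 colors, so χ(G) = 4.
A valid 4-coloring: color 1: [1, 2, 10]; color 2: [6, 16, 19]; color 3: [4, 8, 18]; color 4: [7].

χ(G) = 4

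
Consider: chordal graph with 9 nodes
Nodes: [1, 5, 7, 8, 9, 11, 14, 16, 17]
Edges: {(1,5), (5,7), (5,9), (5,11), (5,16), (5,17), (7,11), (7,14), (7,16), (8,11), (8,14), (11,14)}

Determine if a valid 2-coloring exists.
No, G is not 2-colorable

The clique on vertices [8, 11, 14] has size 3 > 2, so it alone needs 3 colors.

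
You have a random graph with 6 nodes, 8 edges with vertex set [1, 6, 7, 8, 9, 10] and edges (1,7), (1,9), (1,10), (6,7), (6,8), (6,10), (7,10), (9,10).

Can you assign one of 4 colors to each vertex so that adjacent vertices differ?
Yes, G is 4-colorable

A valid 4-coloring: color 1: [8, 10]; color 2: [1, 6]; color 3: [7, 9].
(χ(G) = 3 ≤ 4.)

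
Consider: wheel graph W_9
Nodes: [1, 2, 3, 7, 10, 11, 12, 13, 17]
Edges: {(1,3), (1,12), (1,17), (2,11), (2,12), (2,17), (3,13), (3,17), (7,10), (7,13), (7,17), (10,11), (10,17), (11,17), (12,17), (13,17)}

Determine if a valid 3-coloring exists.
A valid 3-coloring: color 1: [17]; color 2: [1, 2, 10, 13]; color 3: [3, 7, 11, 12].
(χ(G) = 3 ≤ 3.)

Yes, G is 3-colorable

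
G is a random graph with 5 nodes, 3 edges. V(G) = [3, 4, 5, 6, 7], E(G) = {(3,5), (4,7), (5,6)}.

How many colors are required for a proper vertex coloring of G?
Clique number ω(G) = 2 (lower bound: χ ≥ ω).
The graph is bipartite (no odd cycle), so 2 colors suffice: χ(G) = 2.
A valid 2-coloring: color 1: [5, 7]; color 2: [3, 4, 6].

χ(G) = 2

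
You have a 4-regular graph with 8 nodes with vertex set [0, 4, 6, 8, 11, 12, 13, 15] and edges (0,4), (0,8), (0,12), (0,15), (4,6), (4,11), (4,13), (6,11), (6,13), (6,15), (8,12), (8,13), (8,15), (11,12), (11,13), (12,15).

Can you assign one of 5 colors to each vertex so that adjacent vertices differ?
Yes, G is 5-colorable

A valid 5-coloring: color 1: [6, 8]; color 2: [11, 15]; color 3: [4, 12]; color 4: [0, 13].
(χ(G) = 4 ≤ 5.)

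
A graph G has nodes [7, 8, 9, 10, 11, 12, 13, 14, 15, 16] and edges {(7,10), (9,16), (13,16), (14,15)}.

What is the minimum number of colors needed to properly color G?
χ(G) = 2

Clique number ω(G) = 2 (lower bound: χ ≥ ω).
The graph is bipartite (no odd cycle), so 2 colors suffice: χ(G) = 2.
A valid 2-coloring: color 1: [7, 8, 11, 12, 14, 16]; color 2: [9, 10, 13, 15].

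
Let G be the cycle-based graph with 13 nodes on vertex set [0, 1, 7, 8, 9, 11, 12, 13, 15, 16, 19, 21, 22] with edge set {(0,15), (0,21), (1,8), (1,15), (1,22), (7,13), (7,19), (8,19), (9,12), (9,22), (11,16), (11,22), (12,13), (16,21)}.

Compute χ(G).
Clique number ω(G) = 2 (lower bound: χ ≥ ω).
Odd cycle [15, 1, 22, 11, 16, 21, 0] needs 3 colors (χ ≥ 3).
The coloring below uses 3 colors, so χ(G) = 3.
A valid 3-coloring: color 1: [0, 1, 9, 11, 13, 19]; color 2: [7, 8, 12, 15, 21, 22]; color 3: [16].

χ(G) = 3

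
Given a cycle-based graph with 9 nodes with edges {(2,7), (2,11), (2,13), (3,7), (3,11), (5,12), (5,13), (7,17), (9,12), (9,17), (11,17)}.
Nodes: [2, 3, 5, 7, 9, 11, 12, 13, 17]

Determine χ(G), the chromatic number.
Clique number ω(G) = 2 (lower bound: χ ≥ ω).
Odd cycle [9, 17, 7, 2, 13, 5, 12] needs 3 colors (χ ≥ 3).
The coloring below uses 3 colors, so χ(G) = 3.
A valid 3-coloring: color 1: [2, 3, 12, 17]; color 2: [5, 7, 9, 11]; color 3: [13].

χ(G) = 3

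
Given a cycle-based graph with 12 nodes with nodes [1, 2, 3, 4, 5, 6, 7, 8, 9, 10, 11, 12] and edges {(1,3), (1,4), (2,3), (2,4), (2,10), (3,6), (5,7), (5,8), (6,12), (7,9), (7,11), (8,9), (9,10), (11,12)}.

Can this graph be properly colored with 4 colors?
A valid 4-coloring: color 1: [1, 2, 5, 6, 9, 11]; color 2: [3, 4, 7, 8, 10, 12].
(χ(G) = 2 ≤ 4.)

Yes, G is 4-colorable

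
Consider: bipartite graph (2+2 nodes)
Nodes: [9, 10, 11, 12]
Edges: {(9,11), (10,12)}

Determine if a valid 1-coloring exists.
Edge (9,11) forces its endpoints to differ, so 1 color is not enough.

No, G is not 1-colorable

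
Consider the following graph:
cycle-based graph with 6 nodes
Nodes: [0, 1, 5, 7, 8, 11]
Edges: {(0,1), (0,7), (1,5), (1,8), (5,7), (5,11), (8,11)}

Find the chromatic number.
Clique number ω(G) = 2 (lower bound: χ ≥ ω).
The graph is bipartite (no odd cycle), so 2 colors suffice: χ(G) = 2.
A valid 2-coloring: color 1: [0, 5, 8]; color 2: [1, 7, 11].

χ(G) = 2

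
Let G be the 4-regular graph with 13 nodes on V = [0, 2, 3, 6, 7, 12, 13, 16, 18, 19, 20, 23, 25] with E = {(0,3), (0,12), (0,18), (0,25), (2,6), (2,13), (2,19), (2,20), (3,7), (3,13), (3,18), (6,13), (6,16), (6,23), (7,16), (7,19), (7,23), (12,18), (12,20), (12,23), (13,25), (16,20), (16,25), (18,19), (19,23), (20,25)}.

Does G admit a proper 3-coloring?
A valid 3-coloring: color 1: [7, 13, 18, 20]; color 2: [0, 2, 16, 23]; color 3: [3, 6, 12, 19, 25].
(χ(G) = 3 ≤ 3.)

Yes, G is 3-colorable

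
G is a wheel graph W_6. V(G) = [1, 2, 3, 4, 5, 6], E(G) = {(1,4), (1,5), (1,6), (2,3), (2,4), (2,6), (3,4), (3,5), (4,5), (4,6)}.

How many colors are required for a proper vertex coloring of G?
χ(G) = 4

Clique number ω(G) = 3 (lower bound: χ ≥ ω).
Odd cycle [2, 3, 5, 1, 6] needs 3 colors (χ ≥ 3).
Vertex 4 is adjacent to every vertex of [1, 2, 3, 5, 6], which already need 3 colors among themselves, so 4 needs a new color (χ ≥ 4).
The coloring below uses 4 colors, so χ(G) = 4.
A valid 4-coloring: color 1: [4]; color 2: [1, 2]; color 3: [3, 6]; color 4: [5].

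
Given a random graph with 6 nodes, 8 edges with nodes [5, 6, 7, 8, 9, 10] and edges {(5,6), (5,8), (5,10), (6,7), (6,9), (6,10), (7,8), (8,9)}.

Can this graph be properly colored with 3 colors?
Yes, G is 3-colorable

A valid 3-coloring: color 1: [6, 8]; color 2: [5, 7, 9]; color 3: [10].
(χ(G) = 3 ≤ 3.)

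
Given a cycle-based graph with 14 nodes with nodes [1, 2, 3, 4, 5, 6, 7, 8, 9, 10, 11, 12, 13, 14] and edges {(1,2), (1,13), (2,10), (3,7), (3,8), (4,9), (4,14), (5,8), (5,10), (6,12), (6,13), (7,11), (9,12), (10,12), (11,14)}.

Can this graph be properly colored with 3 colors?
Yes, G is 3-colorable

A valid 3-coloring: color 1: [1, 6, 7, 8, 9, 10, 14]; color 2: [2, 3, 4, 5, 11, 12, 13].
(χ(G) = 2 ≤ 3.)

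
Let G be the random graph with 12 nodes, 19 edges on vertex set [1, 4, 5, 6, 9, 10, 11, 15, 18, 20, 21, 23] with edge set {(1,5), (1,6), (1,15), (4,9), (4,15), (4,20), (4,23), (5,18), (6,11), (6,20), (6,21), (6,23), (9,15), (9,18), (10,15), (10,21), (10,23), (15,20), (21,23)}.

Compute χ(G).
χ(G) = 3

Clique number ω(G) = 3 (lower bound: χ ≥ ω).
The clique on [4, 9, 15] has size 3, forcing χ ≥ 3, and the coloring below uses 3 colors, so χ(G) = 3.
A valid 3-coloring: color 1: [5, 11, 15, 21]; color 2: [4, 6, 10, 18]; color 3: [1, 9, 20, 23].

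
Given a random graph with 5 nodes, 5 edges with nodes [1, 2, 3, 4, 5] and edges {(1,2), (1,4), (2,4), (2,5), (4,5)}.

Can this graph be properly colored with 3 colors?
Yes, G is 3-colorable

A valid 3-coloring: color 1: [2, 3]; color 2: [4]; color 3: [1, 5].
(χ(G) = 3 ≤ 3.)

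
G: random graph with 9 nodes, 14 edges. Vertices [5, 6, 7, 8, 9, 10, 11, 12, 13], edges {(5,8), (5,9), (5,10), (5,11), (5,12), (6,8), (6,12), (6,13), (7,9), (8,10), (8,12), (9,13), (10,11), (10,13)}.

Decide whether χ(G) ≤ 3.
Yes, G is 3-colorable

A valid 3-coloring: color 1: [5, 6, 7]; color 2: [9, 10, 12]; color 3: [8, 11, 13].
(χ(G) = 3 ≤ 3.)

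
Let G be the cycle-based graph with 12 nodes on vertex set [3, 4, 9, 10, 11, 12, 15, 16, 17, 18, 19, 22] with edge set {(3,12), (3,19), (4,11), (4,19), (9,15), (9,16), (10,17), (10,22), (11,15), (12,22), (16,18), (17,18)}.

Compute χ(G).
Clique number ω(G) = 2 (lower bound: χ ≥ ω).
The graph is bipartite (no odd cycle), so 2 colors suffice: χ(G) = 2.
A valid 2-coloring: color 1: [9, 10, 11, 12, 18, 19]; color 2: [3, 4, 15, 16, 17, 22].

χ(G) = 2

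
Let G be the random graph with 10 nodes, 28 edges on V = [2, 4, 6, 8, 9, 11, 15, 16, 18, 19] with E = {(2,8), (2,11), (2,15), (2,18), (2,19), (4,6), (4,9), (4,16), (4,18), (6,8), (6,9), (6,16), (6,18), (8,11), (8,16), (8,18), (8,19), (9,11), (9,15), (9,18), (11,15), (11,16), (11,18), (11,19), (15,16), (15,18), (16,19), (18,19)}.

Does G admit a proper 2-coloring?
The clique on vertices [2, 8, 11, 18, 19] has size 5 > 2, so it alone needs 5 colors.

No, G is not 2-colorable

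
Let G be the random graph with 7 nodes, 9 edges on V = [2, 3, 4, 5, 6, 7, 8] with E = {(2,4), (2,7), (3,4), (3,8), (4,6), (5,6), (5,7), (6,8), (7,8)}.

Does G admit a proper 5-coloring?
Yes, G is 5-colorable

A valid 5-coloring: color 1: [3, 6, 7]; color 2: [4, 5, 8]; color 3: [2].
(χ(G) = 3 ≤ 5.)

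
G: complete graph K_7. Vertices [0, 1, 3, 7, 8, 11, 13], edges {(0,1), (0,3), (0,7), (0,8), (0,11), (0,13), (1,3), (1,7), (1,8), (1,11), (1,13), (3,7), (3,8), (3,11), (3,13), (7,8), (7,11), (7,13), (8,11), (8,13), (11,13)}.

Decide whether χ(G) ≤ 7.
Yes, G is 7-colorable

A valid 7-coloring: color 1: [7]; color 2: [13]; color 3: [3]; color 4: [1]; color 5: [8]; color 6: [0]; color 7: [11].
(χ(G) = 7 ≤ 7.)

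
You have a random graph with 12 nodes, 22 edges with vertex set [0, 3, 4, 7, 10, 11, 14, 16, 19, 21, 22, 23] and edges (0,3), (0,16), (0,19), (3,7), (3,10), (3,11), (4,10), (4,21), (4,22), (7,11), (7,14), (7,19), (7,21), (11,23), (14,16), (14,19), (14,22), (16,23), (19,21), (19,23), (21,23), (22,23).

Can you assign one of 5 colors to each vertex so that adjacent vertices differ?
Yes, G is 5-colorable

A valid 5-coloring: color 1: [3, 16, 19, 22]; color 2: [0, 4, 7, 23]; color 3: [10, 11, 14, 21].
(χ(G) = 3 ≤ 5.)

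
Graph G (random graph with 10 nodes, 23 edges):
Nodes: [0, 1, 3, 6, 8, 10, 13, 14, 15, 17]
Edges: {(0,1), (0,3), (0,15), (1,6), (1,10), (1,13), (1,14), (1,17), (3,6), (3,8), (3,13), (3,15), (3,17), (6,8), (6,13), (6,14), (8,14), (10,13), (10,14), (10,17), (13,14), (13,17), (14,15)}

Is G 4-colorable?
Yes, G is 4-colorable

A valid 4-coloring: color 1: [0, 14, 17]; color 2: [8, 13, 15]; color 3: [1, 3]; color 4: [6, 10].
(χ(G) = 4 ≤ 4.)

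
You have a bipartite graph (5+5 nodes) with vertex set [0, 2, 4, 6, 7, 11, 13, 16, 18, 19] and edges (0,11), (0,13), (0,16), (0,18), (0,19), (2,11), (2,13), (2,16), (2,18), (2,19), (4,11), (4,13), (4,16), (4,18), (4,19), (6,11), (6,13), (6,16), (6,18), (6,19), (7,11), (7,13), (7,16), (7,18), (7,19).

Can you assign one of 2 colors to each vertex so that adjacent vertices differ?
Yes, G is 2-colorable

A valid 2-coloring: color 1: [0, 2, 4, 6, 7]; color 2: [11, 13, 16, 18, 19].
(χ(G) = 2 ≤ 2.)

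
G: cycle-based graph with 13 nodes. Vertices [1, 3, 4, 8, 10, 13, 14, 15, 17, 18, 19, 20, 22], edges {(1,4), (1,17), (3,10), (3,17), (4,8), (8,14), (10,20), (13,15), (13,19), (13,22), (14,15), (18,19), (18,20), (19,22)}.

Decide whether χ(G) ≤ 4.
Yes, G is 4-colorable

A valid 4-coloring: color 1: [1, 3, 8, 15, 19, 20]; color 2: [4, 10, 13, 14, 17, 18]; color 3: [22].
(χ(G) = 3 ≤ 4.)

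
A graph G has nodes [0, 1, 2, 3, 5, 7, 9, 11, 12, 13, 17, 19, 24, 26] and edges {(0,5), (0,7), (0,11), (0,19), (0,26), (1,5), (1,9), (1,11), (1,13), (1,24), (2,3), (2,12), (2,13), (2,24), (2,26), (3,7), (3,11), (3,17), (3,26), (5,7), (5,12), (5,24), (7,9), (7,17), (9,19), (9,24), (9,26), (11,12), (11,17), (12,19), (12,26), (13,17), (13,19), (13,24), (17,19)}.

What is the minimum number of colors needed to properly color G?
Clique number ω(G) = 3 (lower bound: χ ≥ ω).
Suppose a proper 3-coloring c exists. The clique [0, 5, 7] takes 3 distinct colors; by symmetry let c(0) = 1, c(5) = 2, c(7) = 3.
- Vertex 1: neighbors [5] already have colors [2]; try each remaining color.
- Case c(1) = 1:
  - Vertex 9: neighbors [1, 7] already have colors [1, 3] ⇒ c(9) = 2.
  - Vertex 19: neighbors [0, 9] already have colors [1, 2] ⇒ c(19) = 3.
  - Vertex 12: neighbors [5, 19] already have colors [2, 3] ⇒ c(12) = 1.
  - Vertex 13: neighbors [1, 19] already have colors [1, 3] ⇒ c(13) = 2.
  - Vertex 2: neighbors [12, 13] already have colors [1, 2] ⇒ c(2) = 3.
  - Vertex 26: neighbors [0, 9, 2] already have colors [1, 2, 3] — all 3 colors blocked. Contradiction.
- Case c(1) = 3:
  - Vertex 11: neighbors [0, 1] already have colors [1, 3] ⇒ c(11) = 2.
  - Vertex 3: neighbors [11, 7] already have colors [2, 3] ⇒ c(3) = 1.
  - Vertex 17: neighbors [3, 11, 7] already have colors [1, 2, 3] — all 3 colors blocked. Contradiction.
Every case ends in a contradiction, so G has no proper 3-coloring (χ ≥ 4).
The coloring below uses 4 colors, so χ(G) = 4.
A valid 4-coloring: color 1: [7, 11, 19, 24, 26]; color 2: [3, 5, 9, 13]; color 3: [0, 1, 12, 17]; color 4: [2].

χ(G) = 4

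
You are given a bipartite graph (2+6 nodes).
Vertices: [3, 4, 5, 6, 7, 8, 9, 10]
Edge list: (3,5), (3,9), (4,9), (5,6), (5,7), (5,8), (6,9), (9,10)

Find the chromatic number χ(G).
Clique number ω(G) = 2 (lower bound: χ ≥ ω).
The graph is bipartite (no odd cycle), so 2 colors suffice: χ(G) = 2.
A valid 2-coloring: color 1: [5, 9]; color 2: [3, 4, 6, 7, 8, 10].

χ(G) = 2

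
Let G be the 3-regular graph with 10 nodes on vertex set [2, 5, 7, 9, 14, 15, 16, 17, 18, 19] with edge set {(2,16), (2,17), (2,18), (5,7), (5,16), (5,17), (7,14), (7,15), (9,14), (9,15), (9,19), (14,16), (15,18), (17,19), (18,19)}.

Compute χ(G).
χ(G) = 2

Clique number ω(G) = 2 (lower bound: χ ≥ ω).
The graph is bipartite (no odd cycle), so 2 colors suffice: χ(G) = 2.
A valid 2-coloring: color 1: [2, 5, 14, 15, 19]; color 2: [7, 9, 16, 17, 18].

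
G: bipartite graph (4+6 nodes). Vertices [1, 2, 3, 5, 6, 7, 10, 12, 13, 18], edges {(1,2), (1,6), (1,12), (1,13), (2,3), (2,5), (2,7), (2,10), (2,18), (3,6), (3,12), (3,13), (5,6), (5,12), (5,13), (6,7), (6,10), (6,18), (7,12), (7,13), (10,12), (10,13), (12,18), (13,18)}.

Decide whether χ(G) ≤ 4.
Yes, G is 4-colorable

A valid 4-coloring: color 1: [2, 6, 12, 13]; color 2: [1, 3, 5, 7, 10, 18].
(χ(G) = 2 ≤ 4.)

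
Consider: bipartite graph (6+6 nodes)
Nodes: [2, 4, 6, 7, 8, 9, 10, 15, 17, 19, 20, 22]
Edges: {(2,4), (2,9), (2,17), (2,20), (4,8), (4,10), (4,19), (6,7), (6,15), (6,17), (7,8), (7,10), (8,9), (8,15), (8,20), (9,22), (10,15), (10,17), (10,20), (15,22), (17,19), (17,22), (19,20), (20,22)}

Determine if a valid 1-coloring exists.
No, G is not 1-colorable

Edge (2,17) forces its endpoints to differ, so 1 color is not enough.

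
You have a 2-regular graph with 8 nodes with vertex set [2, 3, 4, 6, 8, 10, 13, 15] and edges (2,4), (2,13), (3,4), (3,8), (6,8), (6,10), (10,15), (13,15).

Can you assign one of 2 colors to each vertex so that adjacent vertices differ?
A valid 2-coloring: color 1: [4, 8, 10, 13]; color 2: [2, 3, 6, 15].
(χ(G) = 2 ≤ 2.)

Yes, G is 2-colorable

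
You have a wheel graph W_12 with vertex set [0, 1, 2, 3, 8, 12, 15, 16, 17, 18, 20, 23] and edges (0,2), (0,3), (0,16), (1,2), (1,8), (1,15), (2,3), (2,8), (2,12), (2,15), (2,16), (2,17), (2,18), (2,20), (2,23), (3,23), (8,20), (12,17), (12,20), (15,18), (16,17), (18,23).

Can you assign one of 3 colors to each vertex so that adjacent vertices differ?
Odd cycle [0, 16, 17, 12, 20, 8, 1, 15, 18, 23, 3] needs 3 colors (χ ≥ 3).
Vertex 2 is adjacent to every vertex of [0, 1, 3, 8, 12, 15, 16, 17, 18, 20, 23], which already need 3 colors among themselves, so 2 needs a new color (χ ≥ 4).
Hence χ(G) ≥ 4 > 3, so no proper 3-coloring exists.

No, G is not 3-colorable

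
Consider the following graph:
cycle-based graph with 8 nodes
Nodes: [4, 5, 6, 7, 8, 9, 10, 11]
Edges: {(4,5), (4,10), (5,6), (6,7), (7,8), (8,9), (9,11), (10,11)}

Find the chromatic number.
Clique number ω(G) = 2 (lower bound: χ ≥ ω).
The graph is bipartite (no odd cycle), so 2 colors suffice: χ(G) = 2.
A valid 2-coloring: color 1: [5, 7, 9, 10]; color 2: [4, 6, 8, 11].

χ(G) = 2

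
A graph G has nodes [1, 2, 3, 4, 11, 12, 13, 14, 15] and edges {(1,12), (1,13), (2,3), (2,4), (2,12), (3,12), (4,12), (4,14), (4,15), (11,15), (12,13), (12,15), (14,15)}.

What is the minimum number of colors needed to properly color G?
χ(G) = 3

Clique number ω(G) = 3 (lower bound: χ ≥ ω).
The clique on [1, 12, 13] has size 3, forcing χ ≥ 3, and the coloring below uses 3 colors, so χ(G) = 3.
A valid 3-coloring: color 1: [11, 12, 14]; color 2: [1, 3, 4]; color 3: [2, 13, 15].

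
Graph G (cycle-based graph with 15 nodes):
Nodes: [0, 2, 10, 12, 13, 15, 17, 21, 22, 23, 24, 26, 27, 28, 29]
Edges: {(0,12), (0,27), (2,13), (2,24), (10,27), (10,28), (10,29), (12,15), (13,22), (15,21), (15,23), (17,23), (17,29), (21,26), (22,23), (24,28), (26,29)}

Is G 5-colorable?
A valid 5-coloring: color 1: [0, 2, 10, 15, 17, 22, 26]; color 2: [12, 13, 21, 23, 24, 27, 29]; color 3: [28].
(χ(G) = 3 ≤ 5.)

Yes, G is 5-colorable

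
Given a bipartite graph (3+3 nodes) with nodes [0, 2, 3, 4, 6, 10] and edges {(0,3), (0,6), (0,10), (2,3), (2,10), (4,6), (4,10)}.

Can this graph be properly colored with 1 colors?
Edge (0,10) forces its endpoints to differ, so 1 color is not enough.

No, G is not 1-colorable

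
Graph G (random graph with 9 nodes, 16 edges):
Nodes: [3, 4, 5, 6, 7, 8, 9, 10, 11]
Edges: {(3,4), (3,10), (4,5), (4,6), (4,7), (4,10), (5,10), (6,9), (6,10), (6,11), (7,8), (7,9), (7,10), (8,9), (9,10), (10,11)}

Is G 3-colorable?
A valid 3-coloring: color 1: [8, 10]; color 2: [4, 9, 11]; color 3: [3, 5, 6, 7].
(χ(G) = 3 ≤ 3.)

Yes, G is 3-colorable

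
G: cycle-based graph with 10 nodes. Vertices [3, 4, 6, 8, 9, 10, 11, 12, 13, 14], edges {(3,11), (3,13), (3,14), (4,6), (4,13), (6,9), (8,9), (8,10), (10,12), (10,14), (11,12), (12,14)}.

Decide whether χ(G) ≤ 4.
A valid 4-coloring: color 1: [3, 6, 8, 12]; color 2: [4, 9, 11, 14]; color 3: [10, 13].
(χ(G) = 3 ≤ 4.)

Yes, G is 4-colorable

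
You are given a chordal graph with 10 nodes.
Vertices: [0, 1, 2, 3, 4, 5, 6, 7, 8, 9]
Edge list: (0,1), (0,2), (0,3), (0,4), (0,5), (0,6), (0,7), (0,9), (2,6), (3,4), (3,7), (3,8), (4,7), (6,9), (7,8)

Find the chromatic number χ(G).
Clique number ω(G) = 4 (lower bound: χ ≥ ω).
The clique on [0, 3, 4, 7] has size 4, forcing χ ≥ 4, and the coloring below uses 4 colors, so χ(G) = 4.
A valid 4-coloring: color 1: [0, 8]; color 2: [1, 5, 6, 7]; color 3: [2, 3, 9]; color 4: [4].

χ(G) = 4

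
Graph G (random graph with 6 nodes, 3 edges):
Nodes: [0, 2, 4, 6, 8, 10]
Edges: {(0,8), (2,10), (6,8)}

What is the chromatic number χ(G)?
χ(G) = 2

Clique number ω(G) = 2 (lower bound: χ ≥ ω).
The graph is bipartite (no odd cycle), so 2 colors suffice: χ(G) = 2.
A valid 2-coloring: color 1: [4, 8, 10]; color 2: [0, 2, 6].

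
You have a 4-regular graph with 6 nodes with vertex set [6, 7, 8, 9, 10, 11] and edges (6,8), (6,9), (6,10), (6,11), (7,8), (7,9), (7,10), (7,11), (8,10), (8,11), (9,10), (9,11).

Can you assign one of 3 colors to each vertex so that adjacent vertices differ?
Yes, G is 3-colorable

A valid 3-coloring: color 1: [10, 11]; color 2: [6, 7]; color 3: [8, 9].
(χ(G) = 3 ≤ 3.)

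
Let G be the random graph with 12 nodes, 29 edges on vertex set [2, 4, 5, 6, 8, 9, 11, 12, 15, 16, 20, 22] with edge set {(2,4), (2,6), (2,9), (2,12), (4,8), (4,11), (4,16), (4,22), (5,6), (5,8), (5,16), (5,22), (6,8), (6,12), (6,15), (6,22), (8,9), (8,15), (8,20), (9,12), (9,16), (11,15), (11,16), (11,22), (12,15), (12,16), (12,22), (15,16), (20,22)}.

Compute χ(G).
Clique number ω(G) = 3 (lower bound: χ ≥ ω).
Odd cycle [22, 5, 8, 15, 12] needs 3 colors (χ ≥ 3).
Vertex 6 is adjacent to every vertex of [5, 8, 12, 15, 22], which already need 3 colors among themselves, so 6 needs a new color (χ ≥ 4).
The coloring below uses 4 colors, so χ(G) = 4.
A valid 4-coloring: color 1: [6, 16, 20]; color 2: [8, 11, 12]; color 3: [2, 15, 22]; color 4: [4, 5, 9].

χ(G) = 4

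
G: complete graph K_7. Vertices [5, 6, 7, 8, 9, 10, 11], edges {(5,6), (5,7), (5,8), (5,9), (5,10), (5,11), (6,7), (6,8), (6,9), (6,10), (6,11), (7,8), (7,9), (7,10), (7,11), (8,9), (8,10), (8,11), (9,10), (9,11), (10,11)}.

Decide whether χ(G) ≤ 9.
Yes, G is 9-colorable

A valid 9-coloring: color 1: [7]; color 2: [9]; color 3: [5]; color 4: [6]; color 5: [10]; color 6: [11]; color 7: [8].
(χ(G) = 7 ≤ 9.)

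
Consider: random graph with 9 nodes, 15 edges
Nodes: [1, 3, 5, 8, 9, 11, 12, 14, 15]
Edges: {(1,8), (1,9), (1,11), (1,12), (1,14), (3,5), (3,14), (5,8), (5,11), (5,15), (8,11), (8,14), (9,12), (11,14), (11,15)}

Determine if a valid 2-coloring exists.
No, G is not 2-colorable

The clique on vertices [1, 8, 11, 14] has size 4 > 2, so it alone needs 4 colors.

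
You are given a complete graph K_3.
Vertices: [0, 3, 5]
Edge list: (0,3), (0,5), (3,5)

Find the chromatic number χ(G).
Clique number ω(G) = 3 (lower bound: χ ≥ ω).
The clique on [0, 3, 5] has size 3, forcing χ ≥ 3, and the coloring below uses 3 colors, so χ(G) = 3.
A valid 3-coloring: color 1: [0]; color 2: [3]; color 3: [5].

χ(G) = 3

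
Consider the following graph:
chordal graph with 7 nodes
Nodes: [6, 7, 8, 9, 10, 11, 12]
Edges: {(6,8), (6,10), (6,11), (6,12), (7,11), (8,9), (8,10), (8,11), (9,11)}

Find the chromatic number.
Clique number ω(G) = 3 (lower bound: χ ≥ ω).
The clique on [8, 9, 11] has size 3, forcing χ ≥ 3, and the coloring below uses 3 colors, so χ(G) = 3.
A valid 3-coloring: color 1: [10, 11, 12]; color 2: [7, 8]; color 3: [6, 9].

χ(G) = 3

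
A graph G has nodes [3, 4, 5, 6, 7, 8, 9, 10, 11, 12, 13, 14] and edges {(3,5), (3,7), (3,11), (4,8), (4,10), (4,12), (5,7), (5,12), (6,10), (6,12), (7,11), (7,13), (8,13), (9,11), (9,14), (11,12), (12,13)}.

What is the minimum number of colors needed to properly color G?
Clique number ω(G) = 3 (lower bound: χ ≥ ω).
The clique on [3, 7, 11] has size 3, forcing χ ≥ 3, and the coloring below uses 3 colors, so χ(G) = 3.
A valid 3-coloring: color 1: [7, 8, 9, 10, 12]; color 2: [4, 5, 6, 11, 13, 14]; color 3: [3].

χ(G) = 3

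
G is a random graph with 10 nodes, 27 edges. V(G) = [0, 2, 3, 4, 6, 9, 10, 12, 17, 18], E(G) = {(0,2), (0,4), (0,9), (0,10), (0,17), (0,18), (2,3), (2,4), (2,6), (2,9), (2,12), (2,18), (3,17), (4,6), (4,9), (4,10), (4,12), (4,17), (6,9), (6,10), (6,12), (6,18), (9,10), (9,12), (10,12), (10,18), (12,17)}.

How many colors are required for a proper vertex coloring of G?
χ(G) = 5

Clique number ω(G) = 5 (lower bound: χ ≥ ω).
The clique on [2, 4, 6, 9, 12] has size 5, forcing χ ≥ 5, and the coloring below uses 5 colors, so χ(G) = 5.
A valid 5-coloring: color 1: [2, 10, 17]; color 2: [3, 4, 18]; color 3: [9]; color 4: [0, 6]; color 5: [12].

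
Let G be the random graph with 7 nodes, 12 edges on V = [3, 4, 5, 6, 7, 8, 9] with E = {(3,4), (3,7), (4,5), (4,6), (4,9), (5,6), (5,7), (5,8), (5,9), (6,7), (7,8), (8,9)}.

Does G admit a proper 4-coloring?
Yes, G is 4-colorable

A valid 4-coloring: color 1: [3, 5]; color 2: [4, 7]; color 3: [6, 9]; color 4: [8].
(χ(G) = 4 ≤ 4.)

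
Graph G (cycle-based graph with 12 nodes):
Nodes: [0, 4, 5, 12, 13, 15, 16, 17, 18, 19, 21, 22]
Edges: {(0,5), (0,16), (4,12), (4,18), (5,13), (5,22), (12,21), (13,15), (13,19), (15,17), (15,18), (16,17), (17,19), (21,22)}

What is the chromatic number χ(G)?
χ(G) = 2

Clique number ω(G) = 2 (lower bound: χ ≥ ω).
The graph is bipartite (no odd cycle), so 2 colors suffice: χ(G) = 2.
A valid 2-coloring: color 1: [0, 12, 13, 17, 18, 22]; color 2: [4, 5, 15, 16, 19, 21].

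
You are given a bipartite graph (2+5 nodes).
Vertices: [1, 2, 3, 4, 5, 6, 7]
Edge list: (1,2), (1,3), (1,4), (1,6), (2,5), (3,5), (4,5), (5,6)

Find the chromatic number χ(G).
χ(G) = 2

Clique number ω(G) = 2 (lower bound: χ ≥ ω).
The graph is bipartite (no odd cycle), so 2 colors suffice: χ(G) = 2.
A valid 2-coloring: color 1: [1, 5, 7]; color 2: [2, 3, 4, 6].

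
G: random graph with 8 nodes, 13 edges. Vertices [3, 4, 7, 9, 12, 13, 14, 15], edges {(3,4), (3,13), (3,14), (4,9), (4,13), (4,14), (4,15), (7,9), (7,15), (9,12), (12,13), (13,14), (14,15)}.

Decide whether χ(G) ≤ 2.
The clique on vertices [3, 4, 13, 14] has size 4 > 2, so it alone needs 4 colors.

No, G is not 2-colorable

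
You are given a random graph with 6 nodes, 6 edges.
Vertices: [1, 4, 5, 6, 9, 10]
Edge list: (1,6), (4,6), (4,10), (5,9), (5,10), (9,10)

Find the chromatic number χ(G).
χ(G) = 3

Clique number ω(G) = 3 (lower bound: χ ≥ ω).
The clique on [5, 9, 10] has size 3, forcing χ ≥ 3, and the coloring below uses 3 colors, so χ(G) = 3.
A valid 3-coloring: color 1: [6, 10]; color 2: [1, 4, 9]; color 3: [5].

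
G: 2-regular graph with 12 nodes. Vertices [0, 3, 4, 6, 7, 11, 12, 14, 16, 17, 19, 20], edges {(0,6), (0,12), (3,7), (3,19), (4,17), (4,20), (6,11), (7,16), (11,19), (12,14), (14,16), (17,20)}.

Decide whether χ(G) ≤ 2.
The clique on vertices [4, 17, 20] has size 3 > 2, so it alone needs 3 colors.

No, G is not 2-colorable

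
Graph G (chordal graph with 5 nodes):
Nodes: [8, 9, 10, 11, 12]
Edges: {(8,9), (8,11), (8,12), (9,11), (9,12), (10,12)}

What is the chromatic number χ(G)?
χ(G) = 3

Clique number ω(G) = 3 (lower bound: χ ≥ ω).
The clique on [8, 9, 11] has size 3, forcing χ ≥ 3, and the coloring below uses 3 colors, so χ(G) = 3.
A valid 3-coloring: color 1: [8, 10]; color 2: [9]; color 3: [11, 12].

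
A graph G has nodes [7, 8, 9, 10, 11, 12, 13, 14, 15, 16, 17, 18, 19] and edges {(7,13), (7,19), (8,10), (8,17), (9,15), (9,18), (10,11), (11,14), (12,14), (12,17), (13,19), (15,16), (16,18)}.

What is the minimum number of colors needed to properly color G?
χ(G) = 3

Clique number ω(G) = 3 (lower bound: χ ≥ ω).
The clique on [7, 13, 19] has size 3, forcing χ ≥ 3, and the coloring below uses 3 colors, so χ(G) = 3.
A valid 3-coloring: color 1: [7, 9, 10, 14, 16, 17]; color 2: [8, 11, 12, 13, 15, 18]; color 3: [19].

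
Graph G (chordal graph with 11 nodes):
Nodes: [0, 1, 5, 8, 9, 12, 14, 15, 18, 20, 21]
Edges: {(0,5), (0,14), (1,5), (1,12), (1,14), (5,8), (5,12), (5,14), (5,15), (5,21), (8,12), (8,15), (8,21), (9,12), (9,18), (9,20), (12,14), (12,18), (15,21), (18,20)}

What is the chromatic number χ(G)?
χ(G) = 4

Clique number ω(G) = 4 (lower bound: χ ≥ ω).
The clique on [1, 5, 12, 14] has size 4, forcing χ ≥ 4, and the coloring below uses 4 colors, so χ(G) = 4.
A valid 4-coloring: color 1: [5, 9]; color 2: [0, 12, 15, 20]; color 3: [8, 14, 18]; color 4: [1, 21].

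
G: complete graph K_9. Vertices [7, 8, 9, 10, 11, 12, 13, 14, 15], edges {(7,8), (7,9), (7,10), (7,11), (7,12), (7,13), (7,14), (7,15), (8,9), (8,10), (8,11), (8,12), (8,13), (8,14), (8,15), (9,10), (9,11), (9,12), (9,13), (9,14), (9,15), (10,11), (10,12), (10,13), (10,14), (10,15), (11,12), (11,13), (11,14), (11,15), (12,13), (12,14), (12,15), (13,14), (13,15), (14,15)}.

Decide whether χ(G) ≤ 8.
No, G is not 8-colorable

The clique on vertices [7, 8, 9, 10, 11, 12, 13, 14, 15] has size 9 > 8, so it alone needs 9 colors.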